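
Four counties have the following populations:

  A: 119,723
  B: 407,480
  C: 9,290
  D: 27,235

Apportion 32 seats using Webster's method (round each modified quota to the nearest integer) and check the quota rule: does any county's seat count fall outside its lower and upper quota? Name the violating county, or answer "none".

Standard quotas: A 6.796, B 23.131, C 0.527, D 1.546.
Webster allocation: A 7, B 22, C 1, D 2.
B has quota 23.131 (lower 23, upper 24) but receives 22 — outside the quota interval.

B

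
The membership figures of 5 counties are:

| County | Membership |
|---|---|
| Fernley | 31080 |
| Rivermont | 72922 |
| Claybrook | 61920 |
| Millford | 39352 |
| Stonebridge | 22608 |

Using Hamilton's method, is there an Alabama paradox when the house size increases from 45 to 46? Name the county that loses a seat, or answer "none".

none

At 45 seats: Fernley 6, Rivermont 14, Claybrook 12, Millford 8, Stonebridge 5.
At 46 seats: Fernley 6, Rivermont 15, Claybrook 12, Millford 8, Stonebridge 5.
No county's allocation decreased.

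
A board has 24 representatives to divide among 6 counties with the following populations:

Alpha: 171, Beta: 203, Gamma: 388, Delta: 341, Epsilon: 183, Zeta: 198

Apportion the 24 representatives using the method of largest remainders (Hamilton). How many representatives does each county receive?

Alpha=3; Beta=3; Gamma=6; Delta=6; Epsilon=3; Zeta=3

The standard divisor is 1484/24 ≈ 61.833.
Standard quotas: Alpha 2.765, Beta 3.283, Gamma 6.275, Delta 5.515, Epsilon 2.960, Zeta 3.202.
Lower quotas: Alpha 2, Beta 3, Gamma 6, Delta 5, Epsilon 2, Zeta 3 (sum 21, leaving 3 seats).
Remainders in descending order: Epsilon 0.960, Alpha 0.765, Delta 0.515, Beta 0.283, Gamma 0.275, Zeta 0.202.
The surplus seats go to Epsilon, Alpha, Delta.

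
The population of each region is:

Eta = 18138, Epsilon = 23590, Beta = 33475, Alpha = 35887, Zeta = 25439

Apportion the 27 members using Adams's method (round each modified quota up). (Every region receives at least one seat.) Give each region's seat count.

Eta: 4, Epsilon: 5, Beta: 6, Alpha: 7, Zeta: 5

Standard divisor 136529/27 ≈ 5056.63; standard quotas: Eta 3.587, Epsilon 4.665, Beta 6.620, Alpha 7.097, Zeta 5.031.
Rounding up gives 4, 5, 7, 8, 6 = 30 seats, so the divisor must be adjusted.
With modified divisor 5700: modified quotas Eta 3.182, Epsilon 4.139, Beta 5.873, Alpha 6.296, Zeta 4.463.
Rounding up: Eta 4, Epsilon 5, Beta 6, Alpha 7, Zeta 5 (total 27).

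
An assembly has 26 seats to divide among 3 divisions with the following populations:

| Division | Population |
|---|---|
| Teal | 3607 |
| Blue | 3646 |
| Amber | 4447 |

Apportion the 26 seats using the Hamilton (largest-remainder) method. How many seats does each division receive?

Teal: 8; Blue: 8; Amber: 10

The standard divisor is 11700/26 = 450.
Standard quotas: Teal 8.016, Blue 8.102, Amber 9.882.
Lower quotas: Teal 8, Blue 8, Amber 9 (sum 25, leaving 1 seat).
Remainders in descending order: Amber 0.882, Blue 0.102, Teal 0.016.
Largest remainder: Amber receives the extra seat.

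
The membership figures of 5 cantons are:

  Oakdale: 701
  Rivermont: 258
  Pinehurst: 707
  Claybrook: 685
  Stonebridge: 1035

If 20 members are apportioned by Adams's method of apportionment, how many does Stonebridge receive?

6

Standard divisor 3386/20 ≈ 169.3; standard quotas: Oakdale 4.141, Rivermont 1.524, Pinehurst 4.176, Claybrook 4.046, Stonebridge 6.113.
Rounding up gives 5, 2, 5, 5, 7 = 24 seats, so the divisor must be adjusted.
With modified divisor 200: modified quotas Oakdale 3.505, Rivermont 1.290, Pinehurst 3.535, Claybrook 3.425, Stonebridge 5.175.
Rounding up: Oakdale 4, Rivermont 2, Pinehurst 4, Claybrook 4, Stonebridge 6 (total 20).
Stonebridge receives 6.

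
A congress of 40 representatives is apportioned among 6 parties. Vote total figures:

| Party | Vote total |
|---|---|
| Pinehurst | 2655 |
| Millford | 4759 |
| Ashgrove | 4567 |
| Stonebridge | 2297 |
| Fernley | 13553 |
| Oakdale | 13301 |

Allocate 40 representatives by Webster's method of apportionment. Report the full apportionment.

Standard divisor 41132/40 ≈ 1028.3; standard quotas: Pinehurst 2.582, Millford 4.628, Ashgrove 4.441, Stonebridge 2.234, Fernley 13.180, Oakdale 12.935.
Rounding to the nearest integer gives Pinehurst 3, Millford 5, Ashgrove 4, Stonebridge 2, Fernley 13, Oakdale 13 — total 40, matching the house size, so no adjustment is needed.

Pinehurst: 3, Millford: 5, Ashgrove: 4, Stonebridge: 2, Fernley: 13, Oakdale: 13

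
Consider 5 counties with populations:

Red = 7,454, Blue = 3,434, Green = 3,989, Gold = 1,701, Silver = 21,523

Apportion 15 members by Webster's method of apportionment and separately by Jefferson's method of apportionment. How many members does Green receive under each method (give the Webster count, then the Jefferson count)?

2 and 1

Webster: Red 3, Blue 1, Green 2, Gold 1, Silver 8.
Jefferson: Red 3, Blue 1, Green 1, Gold 0, Silver 10.
Green gets 2 under Webster and 1 under Jefferson.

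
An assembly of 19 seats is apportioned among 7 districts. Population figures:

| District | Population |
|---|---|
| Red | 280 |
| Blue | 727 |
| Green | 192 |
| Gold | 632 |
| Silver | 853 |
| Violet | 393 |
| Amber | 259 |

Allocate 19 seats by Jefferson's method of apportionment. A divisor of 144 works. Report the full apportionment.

Red 1, Blue 5, Green 1, Gold 4, Silver 5, Violet 2, Amber 1

With modified divisor 144: modified quotas Red 1.944, Blue 5.049, Green 1.333, Gold 4.389, Silver 5.924, Violet 2.729, Amber 1.799.
Rounding down: Red 1, Blue 5, Green 1, Gold 4, Silver 5, Violet 2, Amber 1 (total 19).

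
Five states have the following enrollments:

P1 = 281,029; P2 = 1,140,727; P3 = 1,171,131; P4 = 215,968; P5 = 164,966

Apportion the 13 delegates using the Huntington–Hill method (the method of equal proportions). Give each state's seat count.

P1=1; P2=5; P3=5; P4=1; P5=1

With divisor 234446: modified quotas P1 1.199, P2 4.866, P3 4.995, P4 0.921, P5 0.704.
Geometric-mean thresholds: P1 √(1·2)=1.414, P2 √(4·5)=4.472, P3 √(4·5)=4.472, P4 (min 1), P5 (min 1).
Each quota rounded against its threshold gives P1 1, P2 5, P3 5, P4 1, P5 1 (total 13).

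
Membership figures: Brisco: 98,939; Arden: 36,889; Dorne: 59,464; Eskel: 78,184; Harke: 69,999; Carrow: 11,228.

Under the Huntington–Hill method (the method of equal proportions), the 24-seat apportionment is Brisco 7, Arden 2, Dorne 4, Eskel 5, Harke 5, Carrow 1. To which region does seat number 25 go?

Priority for the next seat is population ÷ (√(s·(s+1))).
Priorities: Brisco 13221.280, Arden 15059.871, Dorne 13296.555, Eskel 14274.380, Harke 12780.010, Carrow 7939.395.
Highest priority: Arden.

Arden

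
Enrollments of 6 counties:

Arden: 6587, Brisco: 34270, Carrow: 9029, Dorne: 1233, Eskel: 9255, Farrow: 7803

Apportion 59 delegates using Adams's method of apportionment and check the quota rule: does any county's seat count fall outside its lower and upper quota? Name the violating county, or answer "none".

Brisco

Standard quotas: Arden 5.700, Brisco 29.657, Carrow 7.814, Dorne 1.067, Eskel 8.009, Farrow 6.753.
Adams allocation: Arden 6, Brisco 28, Carrow 8, Dorne 2, Eskel 8, Farrow 7.
Brisco has quota 29.657 (lower 29, upper 30) but receives 28 — outside the quota interval.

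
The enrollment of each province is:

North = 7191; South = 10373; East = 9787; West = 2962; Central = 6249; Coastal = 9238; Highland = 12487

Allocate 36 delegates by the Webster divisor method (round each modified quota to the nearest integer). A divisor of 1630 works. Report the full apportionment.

North: 4; South: 6; East: 6; West: 2; Central: 4; Coastal: 6; Highland: 8

With modified divisor 1630: modified quotas North 4.412, South 6.364, East 6.004, West 1.817, Central 3.834, Coastal 5.667, Highland 7.661.
Rounding to the nearest integer: North 4, South 6, East 6, West 2, Central 4, Coastal 6, Highland 8 (total 36).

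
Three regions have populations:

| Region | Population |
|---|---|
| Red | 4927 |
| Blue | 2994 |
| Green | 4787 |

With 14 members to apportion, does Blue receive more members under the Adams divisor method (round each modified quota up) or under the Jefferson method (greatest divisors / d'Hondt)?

Adams: Red 5, Blue 4, Green 5.
Jefferson: Red 6, Blue 3, Green 5.
Blue gets 4 under Adams and 3 under Jefferson.

Adams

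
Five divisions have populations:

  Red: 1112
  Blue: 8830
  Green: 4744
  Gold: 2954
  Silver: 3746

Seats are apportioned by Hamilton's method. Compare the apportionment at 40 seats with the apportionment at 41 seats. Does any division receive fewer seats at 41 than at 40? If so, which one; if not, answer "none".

At 40 seats: Red 2, Blue 16, Green 9, Gold 6, Silver 7.
At 41 seats: Red 2, Blue 17, Green 9, Gold 6, Silver 7.
No division's allocation decreased.

none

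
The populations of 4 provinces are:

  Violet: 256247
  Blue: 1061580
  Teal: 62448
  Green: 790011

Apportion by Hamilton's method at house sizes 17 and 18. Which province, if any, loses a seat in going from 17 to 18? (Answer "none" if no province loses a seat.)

Teal

At 17 seats: Violet 2, Blue 8, Teal 1, Green 6.
At 18 seats: Violet 2, Blue 9, Teal 0, Green 7.
Teal drops from 1 to 0.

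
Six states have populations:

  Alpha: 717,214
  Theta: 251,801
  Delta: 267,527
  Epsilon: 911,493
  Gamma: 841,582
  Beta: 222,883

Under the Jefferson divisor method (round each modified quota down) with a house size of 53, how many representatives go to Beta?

3

Standard divisor 3212500/53 ≈ 60613.208; standard quotas: Alpha 11.833, Theta 4.154, Delta 4.414, Epsilon 15.038, Gamma 13.884, Beta 3.677.
Rounding down gives 11, 4, 4, 15, 13, 3 = 50 seats, so the divisor must be adjusted.
With modified divisor 56500: modified quotas Alpha 12.694, Theta 4.457, Delta 4.735, Epsilon 16.133, Gamma 14.895, Beta 3.945.
Rounding down: Alpha 12, Theta 4, Delta 4, Epsilon 16, Gamma 14, Beta 3 (total 53).
Beta receives 3.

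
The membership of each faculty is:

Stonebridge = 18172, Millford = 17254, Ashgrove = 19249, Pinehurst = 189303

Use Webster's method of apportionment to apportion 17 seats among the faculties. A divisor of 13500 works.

With modified divisor 13500: modified quotas Stonebridge 1.346, Millford 1.278, Ashgrove 1.426, Pinehurst 14.022.
Rounding to the nearest integer: Stonebridge 1, Millford 1, Ashgrove 1, Pinehurst 14 (total 17).

Stonebridge=1; Millford=1; Ashgrove=1; Pinehurst=14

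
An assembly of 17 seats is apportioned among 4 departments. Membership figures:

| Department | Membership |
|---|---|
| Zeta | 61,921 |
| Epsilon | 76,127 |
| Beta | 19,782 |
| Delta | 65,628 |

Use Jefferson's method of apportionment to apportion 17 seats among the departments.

Standard divisor 223458/17 ≈ 13144.588; standard quotas: Zeta 4.711, Epsilon 5.792, Beta 1.505, Delta 4.993.
Rounding down gives 4, 5, 1, 4 = 14 seats, so the divisor must be adjusted.
With modified divisor 11700: modified quotas Zeta 5.292, Epsilon 6.507, Beta 1.691, Delta 5.609.
Rounding down: Zeta 5, Epsilon 6, Beta 1, Delta 5 (total 17).

Zeta: 5, Epsilon: 6, Beta: 1, Delta: 5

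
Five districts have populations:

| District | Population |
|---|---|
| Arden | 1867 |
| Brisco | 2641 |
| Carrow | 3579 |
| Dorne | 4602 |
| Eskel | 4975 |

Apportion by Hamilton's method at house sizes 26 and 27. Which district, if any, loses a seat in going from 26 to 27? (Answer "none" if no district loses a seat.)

At 26 seats: Arden 3, Brisco 4, Carrow 5, Dorne 7, Eskel 7.
At 27 seats: Arden 3, Brisco 4, Carrow 5, Dorne 7, Eskel 8.
No district's allocation decreased.

none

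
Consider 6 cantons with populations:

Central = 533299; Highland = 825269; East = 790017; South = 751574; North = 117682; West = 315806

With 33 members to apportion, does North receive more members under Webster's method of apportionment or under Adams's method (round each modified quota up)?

Webster: Central 5, Highland 8, East 8, South 8, North 1, West 3.
Adams: Central 5, Highland 8, East 8, South 7, North 2, West 3.
North gets 1 under Webster and 2 under Adams.

Adams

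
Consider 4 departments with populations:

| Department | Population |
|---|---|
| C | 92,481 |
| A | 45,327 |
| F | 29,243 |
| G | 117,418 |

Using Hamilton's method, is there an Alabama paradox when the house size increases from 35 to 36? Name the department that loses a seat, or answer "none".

At 35 seats: C 11, A 6, F 4, G 14.
At 36 seats: C 12, A 6, F 3, G 15.
F drops from 4 to 3.

F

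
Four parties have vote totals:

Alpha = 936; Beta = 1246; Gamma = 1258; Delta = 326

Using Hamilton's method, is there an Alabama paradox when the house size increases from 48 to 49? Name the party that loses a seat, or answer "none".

At 48 seats: Alpha 12, Beta 16, Gamma 16, Delta 4.
At 49 seats: Alpha 12, Beta 16, Gamma 17, Delta 4.
No party's allocation decreased.

none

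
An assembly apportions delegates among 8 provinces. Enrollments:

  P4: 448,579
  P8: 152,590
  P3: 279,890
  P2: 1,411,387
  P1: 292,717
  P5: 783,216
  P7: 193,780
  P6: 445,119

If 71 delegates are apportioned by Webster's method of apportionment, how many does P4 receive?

Standard divisor 4007278/71 ≈ 56440.535; standard quotas: P4 7.948, P8 2.704, P3 4.959, P2 25.007, P1 5.186, P5 13.877, P7 3.433, P6 7.887.
Rounding to the nearest integer gives P4 8, P8 3, P3 5, P2 25, P1 5, P5 14, P7 3, P6 8 — total 71, matching the house size, so no adjustment is needed.
P4 receives 8.

8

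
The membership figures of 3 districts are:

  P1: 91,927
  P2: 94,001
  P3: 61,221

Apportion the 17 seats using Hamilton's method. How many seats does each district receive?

Standard divisor: 247149 ÷ 17 ≈ 14538.176.
Standard quotas: P1 6.3231, P2 6.4658, P3 4.2111.
Lower quotas: P1 6, P2 6, P3 4 (sum 16, leaving 1 seat).
Remainders in descending order: P2 0.4658, P1 0.3231, P3 0.2111.
Largest remainder: P2 receives the extra seat.

P1 6, P2 7, P3 4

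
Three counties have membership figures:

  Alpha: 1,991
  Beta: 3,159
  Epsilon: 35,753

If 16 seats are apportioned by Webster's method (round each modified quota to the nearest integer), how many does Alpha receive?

1

Standard divisor 40903/16 ≈ 2556.438; standard quotas: Alpha 0.779, Beta 1.236, Epsilon 13.985.
Rounding to the nearest integer gives Alpha 1, Beta 1, Epsilon 14 — total 16, matching the house size, so no adjustment is needed.
Alpha receives 1.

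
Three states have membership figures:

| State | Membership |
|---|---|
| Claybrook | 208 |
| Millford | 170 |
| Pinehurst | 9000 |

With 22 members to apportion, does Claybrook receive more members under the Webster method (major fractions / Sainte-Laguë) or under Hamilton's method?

Webster: Claybrook 0, Millford 0, Pinehurst 22.
Hamilton: Claybrook 1, Millford 0, Pinehurst 21.
Claybrook gets 0 under Webster and 1 under Hamilton.

Hamilton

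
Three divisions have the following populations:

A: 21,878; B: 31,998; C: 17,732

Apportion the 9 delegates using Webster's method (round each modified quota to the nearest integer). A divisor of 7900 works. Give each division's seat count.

With modified divisor 7900: modified quotas A 2.769, B 4.050, C 2.245.
Rounding to the nearest integer: A 3, B 4, C 2 (total 9).

A=3; B=4; C=2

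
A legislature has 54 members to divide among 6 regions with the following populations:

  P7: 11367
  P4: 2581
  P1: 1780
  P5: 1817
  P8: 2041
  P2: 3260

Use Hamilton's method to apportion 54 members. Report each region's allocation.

P7 27, P4 6, P1 4, P5 4, P8 5, P2 8

Standard divisor: 22846 ÷ 54 ≈ 423.074.
Standard quotas: P7 26.8676, P4 6.1006, P1 4.2073, P5 4.2948, P8 4.8242, P2 7.7055.
Lower quotas: P7 26, P4 6, P1 4, P5 4, P8 4, P2 7 (sum 51, leaving 3 seats).
Remainders in descending order: P7 0.8676, P8 0.8242, P2 0.7055, P5 0.2948, P1 0.2073, P4 0.1006.
The surplus seats go to P7, P8, P2.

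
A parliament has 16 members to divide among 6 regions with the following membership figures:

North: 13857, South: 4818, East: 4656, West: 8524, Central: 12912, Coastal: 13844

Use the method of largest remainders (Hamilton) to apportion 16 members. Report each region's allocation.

North: 4, South: 1, East: 1, West: 2, Central: 4, Coastal: 4

The standard divisor is 58611/16 ≈ 3663.188.
Standard quotas: North 3.7828, South 1.3152, East 1.2710, West 2.3269, Central 3.5248, Coastal 3.7792.
Lower quotas: North 3, South 1, East 1, West 2, Central 3, Coastal 3 (sum 13, leaving 3 seats).
Remainders in descending order: North 0.7828, Coastal 0.7792, Central 0.5248, West 0.3269, South 0.3152, East 0.2710.
Largest remainders: North, Coastal, Central receive the extra seats.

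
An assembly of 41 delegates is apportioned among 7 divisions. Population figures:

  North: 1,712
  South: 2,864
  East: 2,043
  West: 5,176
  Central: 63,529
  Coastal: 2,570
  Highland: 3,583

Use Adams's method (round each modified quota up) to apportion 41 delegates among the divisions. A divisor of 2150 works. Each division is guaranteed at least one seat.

North=1, South=2, East=1, West=3, Central=30, Coastal=2, Highland=2

With modified divisor 2150: modified quotas North 0.796, South 1.332, East 0.950, West 2.407, Central 29.548, Coastal 1.195, Highland 1.667.
Rounding up: North 1, South 2, East 1, West 3, Central 30, Coastal 2, Highland 2 (total 41).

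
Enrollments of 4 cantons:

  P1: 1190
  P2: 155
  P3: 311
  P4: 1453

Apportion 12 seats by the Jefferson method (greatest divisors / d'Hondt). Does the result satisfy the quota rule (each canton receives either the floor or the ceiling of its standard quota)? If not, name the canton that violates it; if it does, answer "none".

none

Standard quotas: P1 4.593, P2 0.598, P3 1.200, P4 5.608.
Jefferson allocation: P1 5, P2 0, P3 1, P4 6.
Every allocation lies between the lower and upper quota.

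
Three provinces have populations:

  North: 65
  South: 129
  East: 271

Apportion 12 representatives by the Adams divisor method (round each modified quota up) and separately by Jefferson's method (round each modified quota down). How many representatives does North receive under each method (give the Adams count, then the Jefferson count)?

2 and 1

Adams: North 2, South 3, East 7.
Jefferson: North 1, South 3, East 8.
North gets 2 under Adams and 1 under Jefferson.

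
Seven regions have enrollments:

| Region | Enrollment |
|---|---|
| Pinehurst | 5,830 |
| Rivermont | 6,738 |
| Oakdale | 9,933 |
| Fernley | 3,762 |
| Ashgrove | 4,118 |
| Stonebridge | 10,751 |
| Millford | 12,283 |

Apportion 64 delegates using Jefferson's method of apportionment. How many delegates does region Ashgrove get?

Standard divisor 53415/64 ≈ 834.609; standard quotas: Pinehurst 6.985, Rivermont 8.073, Oakdale 11.901, Fernley 4.507, Ashgrove 4.934, Stonebridge 12.881, Millford 14.717.
Rounding down gives 6, 8, 11, 4, 4, 12, 14 = 59 seats, so the divisor must be adjusted.
With modified divisor 800: modified quotas Pinehurst 7.287, Rivermont 8.422, Oakdale 12.416, Fernley 4.702, Ashgrove 5.147, Stonebridge 13.439, Millford 15.354.
Rounding down: Pinehurst 7, Rivermont 8, Oakdale 12, Fernley 4, Ashgrove 5, Stonebridge 13, Millford 15 (total 64).
Ashgrove receives 5.

5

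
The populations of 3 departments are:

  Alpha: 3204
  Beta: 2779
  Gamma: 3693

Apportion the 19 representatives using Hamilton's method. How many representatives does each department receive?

Alpha: 6; Beta: 6; Gamma: 7

The standard divisor is 9676/19 ≈ 509.263.
Standard quotas: Alpha 6.291, Beta 5.457, Gamma 7.252.
Lower quotas: Alpha 6, Beta 5, Gamma 7 (sum 18, leaving 1 seat).
Remainders in descending order: Beta 0.457, Alpha 0.291, Gamma 0.252.
The surplus seat goes to Beta.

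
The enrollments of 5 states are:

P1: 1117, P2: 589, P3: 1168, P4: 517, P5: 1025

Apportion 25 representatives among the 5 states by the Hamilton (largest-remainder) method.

P1 6; P2 3; P3 7; P4 3; P5 6

Standard divisor: 4416 ÷ 25 ≈ 176.64.
Standard quotas: P1 6.324, P2 3.334, P3 6.612, P4 2.927, P5 5.803.
Lower quotas: P1 6, P2 3, P3 6, P4 2, P5 5 (sum 22, leaving 3 seats).
Remainders in descending order: P4 0.927, P5 0.803, P3 0.612, P2 0.334, P1 0.324.
The surplus seats go to P4, P5, P3.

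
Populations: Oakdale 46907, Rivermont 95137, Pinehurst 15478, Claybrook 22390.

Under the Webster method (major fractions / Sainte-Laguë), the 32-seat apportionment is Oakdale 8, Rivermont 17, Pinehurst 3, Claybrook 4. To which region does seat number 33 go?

Priority for the next seat is population ÷ (current seats + 0.5).
Priorities: Oakdale 5518.471, Rivermont 5436.400, Pinehurst 4422.286, Claybrook 4975.556.
Highest priority: Oakdale.

Oakdale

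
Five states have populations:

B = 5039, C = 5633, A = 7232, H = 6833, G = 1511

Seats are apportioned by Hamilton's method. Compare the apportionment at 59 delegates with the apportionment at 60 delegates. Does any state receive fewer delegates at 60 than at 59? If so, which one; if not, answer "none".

G

At 59 seats: B 11, C 13, A 16, H 15, G 4.
At 60 seats: B 11, C 13, A 17, H 16, G 3.
G drops from 4 to 3.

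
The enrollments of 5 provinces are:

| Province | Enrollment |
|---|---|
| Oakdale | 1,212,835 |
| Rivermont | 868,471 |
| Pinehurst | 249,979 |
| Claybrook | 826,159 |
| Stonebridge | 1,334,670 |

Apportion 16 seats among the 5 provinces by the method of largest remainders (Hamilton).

Oakdale: 4, Rivermont: 3, Pinehurst: 1, Claybrook: 3, Stonebridge: 5

Standard divisor: 4492114 ÷ 16 ≈ 280757.125.
Standard quotas: Oakdale 4.3199, Rivermont 3.0933, Pinehurst 0.8904, Claybrook 2.9426, Stonebridge 4.7538.
Lower quotas: Oakdale 4, Rivermont 3, Pinehurst 0, Claybrook 2, Stonebridge 4 (sum 13, leaving 3 seats).
Remainders in descending order: Claybrook 0.9426, Pinehurst 0.8904, Stonebridge 0.7538, Oakdale 0.3199, Rivermont 0.0933.
The surplus seats go to Claybrook, Pinehurst, Stonebridge.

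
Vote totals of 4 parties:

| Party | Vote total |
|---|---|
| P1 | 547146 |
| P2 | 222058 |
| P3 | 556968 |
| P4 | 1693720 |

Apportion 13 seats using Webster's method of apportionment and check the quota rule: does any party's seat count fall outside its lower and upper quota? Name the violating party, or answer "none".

Standard quotas: P1 2.355, P2 0.956, P3 2.398, P4 7.291.
Webster allocation: P1 2, P2 1, P3 2, P4 8.
Every allocation lies between the lower and upper quota.

none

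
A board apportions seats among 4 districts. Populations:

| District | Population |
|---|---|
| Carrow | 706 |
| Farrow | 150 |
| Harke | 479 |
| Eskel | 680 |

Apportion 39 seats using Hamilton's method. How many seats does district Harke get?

9

Total 2015; standard divisor 2015/39 ≈ 51.667.
Standard quotas: Carrow 13.665, Farrow 2.903, Harke 9.271, Eskel 13.161.
Lower quotas: Carrow 13, Farrow 2, Harke 9, Eskel 13 (sum 37, leaving 2 seats).
Remainders in descending order: Farrow 0.903, Carrow 0.665, Harke 0.271, Eskel 0.161.
The surplus seats go to Farrow, Carrow.
Harke receives 9.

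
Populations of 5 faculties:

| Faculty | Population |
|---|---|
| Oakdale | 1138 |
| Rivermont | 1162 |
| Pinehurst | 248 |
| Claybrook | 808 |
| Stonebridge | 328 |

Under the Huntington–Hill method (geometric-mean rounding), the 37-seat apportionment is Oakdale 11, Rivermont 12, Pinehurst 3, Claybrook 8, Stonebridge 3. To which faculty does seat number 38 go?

Oakdale

Priority for the next seat is population ÷ (√(s·(s+1))).
Priorities: Oakdale 99.050, Rivermont 93.034, Pinehurst 71.591, Claybrook 95.224, Stonebridge 94.685.
Highest priority: Oakdale.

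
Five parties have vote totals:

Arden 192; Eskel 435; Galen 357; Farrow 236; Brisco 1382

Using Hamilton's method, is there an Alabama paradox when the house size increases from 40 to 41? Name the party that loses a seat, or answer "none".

none

At 40 seats: Arden 3, Eskel 7, Galen 5, Farrow 4, Brisco 21.
At 41 seats: Arden 3, Eskel 7, Galen 5, Farrow 4, Brisco 22.
No party's allocation decreased.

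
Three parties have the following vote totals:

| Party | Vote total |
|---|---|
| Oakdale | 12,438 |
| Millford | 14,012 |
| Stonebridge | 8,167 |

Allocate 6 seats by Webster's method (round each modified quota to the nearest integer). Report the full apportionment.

Oakdale=2, Millford=3, Stonebridge=1

Standard divisor 34617/6 ≈ 5769.5; standard quotas: Oakdale 2.156, Millford 2.429, Stonebridge 1.416.
Rounding to the nearest integer gives 2, 2, 1 = 5 seats, so the divisor must be adjusted.
With modified divisor 5520: modified quotas Oakdale 2.253, Millford 2.538, Stonebridge 1.480.
Rounding to the nearest integer: Oakdale 2, Millford 3, Stonebridge 1 (total 6).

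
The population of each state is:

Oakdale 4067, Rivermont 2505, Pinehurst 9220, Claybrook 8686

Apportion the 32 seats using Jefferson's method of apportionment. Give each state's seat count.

Standard divisor 24478/32 ≈ 764.938; standard quotas: Oakdale 5.317, Rivermont 3.275, Pinehurst 12.053, Claybrook 11.355.
Rounding down gives 5, 3, 12, 11 = 31 seats, so the divisor must be adjusted.
With modified divisor 720: modified quotas Oakdale 5.649, Rivermont 3.479, Pinehurst 12.806, Claybrook 12.064.
Rounding down: Oakdale 5, Rivermont 3, Pinehurst 12, Claybrook 12 (total 32).

Oakdale 5, Rivermont 3, Pinehurst 12, Claybrook 12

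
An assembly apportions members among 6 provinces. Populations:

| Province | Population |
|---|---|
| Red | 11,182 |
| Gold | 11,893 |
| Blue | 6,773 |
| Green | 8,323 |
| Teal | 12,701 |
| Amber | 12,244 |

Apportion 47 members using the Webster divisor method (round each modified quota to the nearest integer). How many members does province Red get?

Standard divisor 63116/47 ≈ 1342.894; standard quotas: Red 8.327, Gold 8.856, Blue 5.044, Green 6.198, Teal 9.458, Amber 9.118.
Rounding to the nearest integer gives 8, 9, 5, 6, 9, 9 = 46 seats, so the divisor must be adjusted.
With modified divisor 1330: modified quotas Red 8.408, Gold 8.942, Blue 5.092, Green 6.258, Teal 9.550, Amber 9.206.
Rounding to the nearest integer: Red 8, Gold 9, Blue 5, Green 6, Teal 10, Amber 9 (total 47).
Red receives 8.

8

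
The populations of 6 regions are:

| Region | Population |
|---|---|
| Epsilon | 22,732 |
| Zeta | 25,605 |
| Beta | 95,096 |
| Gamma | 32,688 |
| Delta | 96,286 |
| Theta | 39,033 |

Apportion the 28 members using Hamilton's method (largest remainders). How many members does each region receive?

Standard divisor: 311440 ÷ 28 ≈ 11122.857.
Standard quotas: Epsilon 2.0437, Zeta 2.3020, Beta 8.5496, Gamma 2.9388, Delta 8.6566, Theta 3.5093.
Lower quotas: Epsilon 2, Zeta 2, Beta 8, Gamma 2, Delta 8, Theta 3 (sum 25, leaving 3 seats).
Remainders in descending order: Gamma 0.9388, Delta 0.6566, Beta 0.5496, Theta 0.5093, Zeta 0.3020, Epsilon 0.0437.
Largest remainders: Gamma, Delta, Beta receive the extra seats.

Epsilon 2, Zeta 2, Beta 9, Gamma 3, Delta 9, Theta 3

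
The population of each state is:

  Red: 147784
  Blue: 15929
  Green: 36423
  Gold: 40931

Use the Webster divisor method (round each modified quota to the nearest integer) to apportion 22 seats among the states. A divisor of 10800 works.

With modified divisor 10800: modified quotas Red 13.684, Blue 1.475, Green 3.373, Gold 3.790.
Rounding to the nearest integer: Red 14, Blue 1, Green 3, Gold 4 (total 22).

Red=14, Blue=1, Green=3, Gold=4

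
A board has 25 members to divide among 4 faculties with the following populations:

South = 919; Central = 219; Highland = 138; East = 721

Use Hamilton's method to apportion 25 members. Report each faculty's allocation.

South=11, Central=3, Highland=2, East=9

Standard divisor: 1997 ÷ 25 ≈ 79.88.
Standard quotas: South 11.505, Central 2.742, Highland 1.728, East 9.026.
Lower quotas: South 11, Central 2, Highland 1, East 9 (sum 23, leaving 2 seats).
Remainders in descending order: Central 0.742, Highland 0.728, South 0.505, East 0.026.
Largest remainders: Central, Highland receive the extra seats.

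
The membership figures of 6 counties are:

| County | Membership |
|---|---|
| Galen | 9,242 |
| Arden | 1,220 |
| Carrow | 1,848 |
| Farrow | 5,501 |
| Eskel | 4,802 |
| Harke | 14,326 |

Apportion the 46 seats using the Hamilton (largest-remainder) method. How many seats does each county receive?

Total 36939; standard divisor 36939/46 ≈ 803.022.
Standard quotas: Galen 11.5090, Arden 1.5193, Carrow 2.3013, Farrow 6.8504, Eskel 5.9799, Harke 17.8401.
Lower quotas: Galen 11, Arden 1, Carrow 2, Farrow 6, Eskel 5, Harke 17 (sum 42, leaving 4 seats).
Remainders in descending order: Eskel 0.9799, Farrow 0.8504, Harke 0.8401, Arden 0.5193, Galen 0.5090, Carrow 0.3013.
Largest remainders: Eskel, Farrow, Harke, Arden receive the extra seats.

Galen: 11; Arden: 2; Carrow: 2; Farrow: 7; Eskel: 6; Harke: 18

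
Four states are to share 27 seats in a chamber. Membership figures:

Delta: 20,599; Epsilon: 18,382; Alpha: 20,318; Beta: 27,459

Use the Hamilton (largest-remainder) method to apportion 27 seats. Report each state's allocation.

Delta=6, Epsilon=6, Alpha=6, Beta=9

Total 86758; standard divisor 86758/27 ≈ 3213.259.
Standard quotas: Delta 6.4106, Epsilon 5.7207, Alpha 6.3232, Beta 8.5455.
Lower quotas: Delta 6, Epsilon 5, Alpha 6, Beta 8 (sum 25, leaving 2 seats).
Remainders in descending order: Epsilon 0.7207, Beta 0.5455, Delta 0.4106, Alpha 0.3232.
Largest remainders: Epsilon, Beta receive the extra seats.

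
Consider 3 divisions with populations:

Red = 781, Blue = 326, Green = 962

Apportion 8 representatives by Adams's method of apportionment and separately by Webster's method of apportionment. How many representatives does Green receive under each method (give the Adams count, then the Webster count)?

3 and 4

Adams: Red 3, Blue 2, Green 3.
Webster: Red 3, Blue 1, Green 4.
Green gets 3 under Adams and 4 under Webster.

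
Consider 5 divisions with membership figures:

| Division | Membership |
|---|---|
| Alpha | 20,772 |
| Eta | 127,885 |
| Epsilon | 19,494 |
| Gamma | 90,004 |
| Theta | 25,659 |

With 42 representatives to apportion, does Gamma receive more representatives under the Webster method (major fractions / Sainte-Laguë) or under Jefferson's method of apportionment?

Webster: Alpha 3, Eta 19, Epsilon 3, Gamma 13, Theta 4.
Jefferson: Alpha 3, Eta 19, Epsilon 3, Gamma 14, Theta 3.
Gamma gets 13 under Webster and 14 under Jefferson.

Jefferson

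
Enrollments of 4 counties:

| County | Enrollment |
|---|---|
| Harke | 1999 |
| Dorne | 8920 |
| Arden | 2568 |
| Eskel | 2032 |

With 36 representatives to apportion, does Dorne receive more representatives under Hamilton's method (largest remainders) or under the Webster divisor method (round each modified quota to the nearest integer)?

Hamilton

Hamilton: Harke 4, Dorne 21, Arden 6, Eskel 5.
Webster: Harke 5, Dorne 20, Arden 6, Eskel 5.
Dorne gets 21 under Hamilton and 20 under Webster.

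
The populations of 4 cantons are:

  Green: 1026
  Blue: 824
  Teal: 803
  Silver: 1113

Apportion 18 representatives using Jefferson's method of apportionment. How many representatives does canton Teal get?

4

Standard divisor 3766/18 ≈ 209.222; standard quotas: Green 4.904, Blue 3.938, Teal 3.838, Silver 5.320.
Rounding down gives 4, 3, 3, 5 = 15 seats, so the divisor must be adjusted.
With modified divisor 190: modified quotas Green 5.400, Blue 4.337, Teal 4.226, Silver 5.858.
Rounding down: Green 5, Blue 4, Teal 4, Silver 5 (total 18).
Teal receives 4.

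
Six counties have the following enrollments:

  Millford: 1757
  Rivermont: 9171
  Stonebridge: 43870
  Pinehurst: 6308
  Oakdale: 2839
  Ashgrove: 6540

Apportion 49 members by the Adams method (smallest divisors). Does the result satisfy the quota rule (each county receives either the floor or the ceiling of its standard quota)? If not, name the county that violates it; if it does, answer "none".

Standard quotas: Millford 1.221, Rivermont 6.376, Stonebridge 30.498, Pinehurst 4.385, Oakdale 1.974, Ashgrove 4.546.
Adams allocation: Millford 2, Rivermont 6, Stonebridge 29, Pinehurst 5, Oakdale 2, Ashgrove 5.
Stonebridge has quota 30.498 (lower 30, upper 31) but receives 29 — outside the quota interval.

Stonebridge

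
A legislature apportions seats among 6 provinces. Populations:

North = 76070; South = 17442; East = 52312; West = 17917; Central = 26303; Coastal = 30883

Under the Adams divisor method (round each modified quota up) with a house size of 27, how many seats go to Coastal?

Standard divisor 220927/27 ≈ 8182.481; standard quotas: North 9.297, South 2.132, East 6.393, West 2.190, Central 3.215, Coastal 3.774.
Rounding up gives 10, 3, 7, 3, 4, 4 = 31 seats, so the divisor must be adjusted.
With modified divisor 8860: modified quotas North 8.586, South 1.969, East 5.904, West 2.022, Central 2.969, Coastal 3.486.
Rounding up: North 9, South 2, East 6, West 3, Central 3, Coastal 4 (total 27).
Coastal receives 4.

4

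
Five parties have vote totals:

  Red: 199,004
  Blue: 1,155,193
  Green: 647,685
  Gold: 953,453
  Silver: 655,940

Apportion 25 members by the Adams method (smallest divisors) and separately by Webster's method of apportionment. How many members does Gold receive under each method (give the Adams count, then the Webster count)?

6 and 7

Adams: Red 2, Blue 8, Green 4, Gold 6, Silver 5.
Webster: Red 1, Blue 8, Green 4, Gold 7, Silver 5.
Gold gets 6 under Adams and 7 under Webster.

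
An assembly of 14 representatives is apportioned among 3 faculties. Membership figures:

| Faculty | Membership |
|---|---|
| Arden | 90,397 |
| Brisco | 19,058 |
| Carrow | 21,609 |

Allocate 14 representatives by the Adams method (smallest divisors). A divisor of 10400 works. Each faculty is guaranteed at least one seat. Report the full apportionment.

With modified divisor 10400: modified quotas Arden 8.692, Brisco 1.833, Carrow 2.078.
Rounding up: Arden 9, Brisco 2, Carrow 3 (total 14).

Arden=9, Brisco=2, Carrow=3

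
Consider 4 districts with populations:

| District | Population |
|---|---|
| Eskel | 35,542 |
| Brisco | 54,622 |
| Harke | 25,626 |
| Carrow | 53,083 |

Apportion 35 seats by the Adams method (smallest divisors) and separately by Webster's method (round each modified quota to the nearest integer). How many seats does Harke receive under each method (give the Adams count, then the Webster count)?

6 and 5

Adams: Eskel 7, Brisco 11, Harke 6, Carrow 11.
Webster: Eskel 7, Brisco 12, Harke 5, Carrow 11.
Harke gets 6 under Adams and 5 under Webster.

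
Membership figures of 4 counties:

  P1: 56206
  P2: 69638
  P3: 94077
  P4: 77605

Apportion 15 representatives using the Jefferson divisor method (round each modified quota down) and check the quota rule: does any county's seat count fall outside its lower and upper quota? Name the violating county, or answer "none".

Standard quotas: P1 2.834, P2 3.511, P3 4.743, P4 3.913.
Jefferson allocation: P1 3, P2 3, P3 5, P4 4.
Every allocation lies between the lower and upper quota.

none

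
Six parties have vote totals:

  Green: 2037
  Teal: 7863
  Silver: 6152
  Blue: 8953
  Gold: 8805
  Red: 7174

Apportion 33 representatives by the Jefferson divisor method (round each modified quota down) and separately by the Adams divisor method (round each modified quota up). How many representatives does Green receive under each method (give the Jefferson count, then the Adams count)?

Jefferson: Green 1, Teal 7, Silver 5, Blue 7, Gold 7, Red 6.
Adams: Green 2, Teal 6, Silver 5, Blue 7, Gold 7, Red 6.
Green gets 1 under Jefferson and 2 under Adams.

1 and 2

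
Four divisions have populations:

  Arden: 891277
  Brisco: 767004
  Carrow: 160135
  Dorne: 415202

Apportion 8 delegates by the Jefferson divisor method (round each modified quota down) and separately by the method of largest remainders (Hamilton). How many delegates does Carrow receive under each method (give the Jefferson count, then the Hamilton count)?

0 and 1

Jefferson: Arden 4, Brisco 3, Carrow 0, Dorne 1.
Hamilton: Arden 3, Brisco 3, Carrow 1, Dorne 1.
Carrow gets 0 under Jefferson and 1 under Hamilton.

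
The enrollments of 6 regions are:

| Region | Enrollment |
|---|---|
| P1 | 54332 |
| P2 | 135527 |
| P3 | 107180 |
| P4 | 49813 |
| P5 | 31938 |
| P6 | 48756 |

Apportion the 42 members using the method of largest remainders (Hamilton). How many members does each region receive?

The standard divisor is 427546/42 ≈ 10179.667.
Standard quotas: P1 5.3373, P2 13.3135, P3 10.5288, P4 4.8934, P5 3.1374, P6 4.7895.
Lower quotas: P1 5, P2 13, P3 10, P4 4, P5 3, P6 4 (sum 39, leaving 3 seats).
Remainders in descending order: P4 0.8934, P6 0.7895, P3 0.5288, P1 0.3373, P2 0.3135, P5 0.1374.
Largest remainders: P4, P6, P3 receive the extra seats.

P1 5; P2 13; P3 11; P4 5; P5 3; P6 5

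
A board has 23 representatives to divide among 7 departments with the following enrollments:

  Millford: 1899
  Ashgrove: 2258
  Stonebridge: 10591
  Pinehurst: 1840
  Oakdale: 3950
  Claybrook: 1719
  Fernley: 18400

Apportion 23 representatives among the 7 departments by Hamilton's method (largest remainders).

Millford: 1, Ashgrove: 1, Stonebridge: 6, Pinehurst: 1, Oakdale: 2, Claybrook: 1, Fernley: 11

The standard divisor is 40657/23 ≈ 1767.696.
Standard quotas: Millford 1.0743, Ashgrove 1.2774, Stonebridge 5.9914, Pinehurst 1.0409, Oakdale 2.2345, Claybrook 0.9725, Fernley 10.4090.
Lower quotas: Millford 1, Ashgrove 1, Stonebridge 5, Pinehurst 1, Oakdale 2, Claybrook 0, Fernley 10 (sum 20, leaving 3 seats).
Remainders in descending order: Stonebridge 0.9914, Claybrook 0.9725, Fernley 0.4090, Ashgrove 0.2774, Oakdale 0.2345, Millford 0.0743, Pinehurst 0.0409.
The surplus seats go to Stonebridge, Claybrook, Fernley.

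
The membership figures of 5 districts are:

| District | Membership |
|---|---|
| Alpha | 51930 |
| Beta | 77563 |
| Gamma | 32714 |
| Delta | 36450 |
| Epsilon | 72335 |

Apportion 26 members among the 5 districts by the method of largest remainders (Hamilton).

The standard divisor is 270992/26 ≈ 10422.769.
Standard quotas: Alpha 4.9824, Beta 7.4417, Gamma 3.1387, Delta 3.4972, Epsilon 6.9401.
Lower quotas: Alpha 4, Beta 7, Gamma 3, Delta 3, Epsilon 6 (sum 23, leaving 3 seats).
Remainders in descending order: Alpha 0.9824, Epsilon 0.9401, Delta 0.4972, Beta 0.4417, Gamma 0.1387.
Largest remainders: Alpha, Epsilon, Delta receive the extra seats.

Alpha: 5, Beta: 7, Gamma: 3, Delta: 4, Epsilon: 7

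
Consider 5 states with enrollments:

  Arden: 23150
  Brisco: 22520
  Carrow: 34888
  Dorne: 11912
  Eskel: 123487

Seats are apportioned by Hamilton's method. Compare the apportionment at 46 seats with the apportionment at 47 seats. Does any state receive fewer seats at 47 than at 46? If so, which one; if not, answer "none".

Dorne

At 46 seats: Arden 5, Brisco 5, Carrow 7, Dorne 3, Eskel 26.
At 47 seats: Arden 5, Brisco 5, Carrow 8, Dorne 2, Eskel 27.
Dorne drops from 3 to 2.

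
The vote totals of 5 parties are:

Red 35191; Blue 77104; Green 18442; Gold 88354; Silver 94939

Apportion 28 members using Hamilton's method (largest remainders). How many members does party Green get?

2

Standard divisor: 314030 ÷ 28 ≈ 11215.357.
Standard quotas: Red 3.1378, Blue 6.8749, Green 1.6444, Gold 7.8779, Silver 8.4651.
Lower quotas: Red 3, Blue 6, Green 1, Gold 7, Silver 8 (sum 25, leaving 3 seats).
Remainders in descending order: Gold 0.8779, Blue 0.8749, Green 0.6444, Silver 0.4651, Red 0.1378.
The surplus seats go to Gold, Blue, Green.
Green receives 2.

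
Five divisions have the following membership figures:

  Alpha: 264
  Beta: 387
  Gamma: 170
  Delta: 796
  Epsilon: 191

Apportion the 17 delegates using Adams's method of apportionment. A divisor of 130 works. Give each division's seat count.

Alpha: 3; Beta: 3; Gamma: 2; Delta: 7; Epsilon: 2

With modified divisor 130: modified quotas Alpha 2.031, Beta 2.977, Gamma 1.308, Delta 6.123, Epsilon 1.469.
Rounding up: Alpha 3, Beta 3, Gamma 2, Delta 7, Epsilon 2 (total 17).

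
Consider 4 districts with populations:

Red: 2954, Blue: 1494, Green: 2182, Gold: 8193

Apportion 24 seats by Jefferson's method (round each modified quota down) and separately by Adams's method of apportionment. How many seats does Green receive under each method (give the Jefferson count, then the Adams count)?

3 and 4

Jefferson: Red 5, Blue 2, Green 3, Gold 14.
Adams: Red 5, Blue 3, Green 4, Gold 12.
Green gets 3 under Jefferson and 4 under Adams.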